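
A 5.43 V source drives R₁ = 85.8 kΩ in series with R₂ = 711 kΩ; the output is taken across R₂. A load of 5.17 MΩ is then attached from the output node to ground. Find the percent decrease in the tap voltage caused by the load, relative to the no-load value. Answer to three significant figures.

The divider's output (Thévenin) resistance is R₁‖R₂ = 76.56 kΩ.
Fractional drop under load = R_th/(R_th + R_L) = 76.56 / (76.56 + 5170) = 0.01459.
So the output falls by 1.46 %.

1.46 %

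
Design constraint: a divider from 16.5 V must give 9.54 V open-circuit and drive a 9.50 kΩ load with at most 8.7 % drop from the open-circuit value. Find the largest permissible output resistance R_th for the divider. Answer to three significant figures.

Loading drop = R_th/(R_th + R_L) ≤ 0.0870, so R_th ≤ R_L · ε/(1−ε) = 9.50 kΩ × 0.0870/0.9130 = 905 Ω.

R_th ≤ 905 Ω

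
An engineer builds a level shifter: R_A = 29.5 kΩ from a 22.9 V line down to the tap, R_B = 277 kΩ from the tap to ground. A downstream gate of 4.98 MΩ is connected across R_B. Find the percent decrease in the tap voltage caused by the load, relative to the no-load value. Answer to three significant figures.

0.533 %

The divider's output (Thévenin) resistance is R_A‖R_B = 26.66 kΩ.
Fractional drop under load = R_th/(R_th + R_L) = 26.66 / (26.66 + 4980) = 0.005325.
So the output falls by 0.533 %.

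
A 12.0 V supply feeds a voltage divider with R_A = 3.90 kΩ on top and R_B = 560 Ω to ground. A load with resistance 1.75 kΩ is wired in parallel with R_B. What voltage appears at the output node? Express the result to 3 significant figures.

V_out ≈ 1.18 V

The load sits in parallel with R_B: R_B‖R_L = (560 × 1750) / (560 + 1750) = 424.2 Ω.
V_out = 12.0 × 424.2 / (3900 + 424.2) = 12.0 × 424.2/4324 = 1.18 V.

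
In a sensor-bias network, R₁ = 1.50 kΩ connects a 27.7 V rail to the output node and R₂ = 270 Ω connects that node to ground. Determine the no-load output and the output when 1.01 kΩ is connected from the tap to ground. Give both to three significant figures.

Unloaded: 4.23 V; loaded: 3.44 V

Open-circuit: V = 27.7 × 270/(1500 + 270) = 4.23 V.
With the load, R₂ becomes R₂‖R_L = 213.0 Ω, so V = 27.7 × 213.0/1713 = 3.44 V.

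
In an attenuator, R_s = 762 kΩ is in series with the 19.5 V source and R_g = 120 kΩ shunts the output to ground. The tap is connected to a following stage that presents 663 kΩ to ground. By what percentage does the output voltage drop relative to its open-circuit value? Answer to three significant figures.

13.5 %

Unloaded V = 19.5 × 120/882.0 = 2.6531 V.
Loaded: R_g‖R_L = 101.6 kΩ, giving V = 19.5 × 101.6/863.6 = 2.2943 V.
Drop = (2.6531 − 2.2943) / 2.6531 = 13.5 %.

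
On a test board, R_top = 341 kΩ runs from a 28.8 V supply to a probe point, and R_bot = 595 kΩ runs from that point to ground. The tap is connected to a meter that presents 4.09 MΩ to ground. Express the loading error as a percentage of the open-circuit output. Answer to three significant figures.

The divider's output (Thévenin) resistance is R_top‖R_bot = 216.8 kΩ.
Fractional drop under load = R_th/(R_th + R_L) = 216.8 / (216.8 + 4090) = 0.05033.
So the output falls by 5.03 %.

5.03 %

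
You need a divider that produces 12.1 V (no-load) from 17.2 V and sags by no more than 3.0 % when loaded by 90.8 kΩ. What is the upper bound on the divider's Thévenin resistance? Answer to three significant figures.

Loading drop = R_th/(R_th + R_L) ≤ 0.0300, so R_th ≤ R_L · ε/(1−ε) = 90.8 kΩ × 0.0300/0.9700 = 2.81 kΩ.

R_th ≤ 2.81 kΩ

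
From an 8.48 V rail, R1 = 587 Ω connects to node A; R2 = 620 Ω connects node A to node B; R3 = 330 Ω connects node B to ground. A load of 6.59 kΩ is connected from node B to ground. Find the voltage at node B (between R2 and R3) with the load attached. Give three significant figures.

At node B, R3 is in parallel with the load: R3‖R_L = 314.3 Ω.
Below node A the resistance is R2 + (R3‖R_L) = 934.3 Ω, so V_A = 8.48 × 934.3/1521 = 5.208 V.
Then V_B = V_A × (R3‖R_L)/(R2 + R3‖R_L) = 5.208 × 314.3/934.3 = 1.75 V.

V ≈ 1.75 V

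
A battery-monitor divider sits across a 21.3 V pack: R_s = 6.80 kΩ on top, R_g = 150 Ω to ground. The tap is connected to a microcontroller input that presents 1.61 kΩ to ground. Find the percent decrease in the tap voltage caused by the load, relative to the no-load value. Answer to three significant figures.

8.35 %

The divider's output (Thévenin) resistance is R_s‖R_g = 146.8 Ω.
Fractional drop under load = R_th/(R_th + R_L) = 146.8 / (146.8 + 1610) = 0.08354.
So the output falls by 8.35 %.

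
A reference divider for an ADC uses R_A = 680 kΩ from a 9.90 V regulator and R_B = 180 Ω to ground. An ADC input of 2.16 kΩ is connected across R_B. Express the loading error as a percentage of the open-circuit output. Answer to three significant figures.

7.69 %

The divider's output (Thévenin) resistance is R_A‖R_B = 180.0 Ω.
Fractional drop under load = R_th/(R_th + R_L) = 180.0 / (180.0 + 2160) = 0.07690.
So the output falls by 7.69 %.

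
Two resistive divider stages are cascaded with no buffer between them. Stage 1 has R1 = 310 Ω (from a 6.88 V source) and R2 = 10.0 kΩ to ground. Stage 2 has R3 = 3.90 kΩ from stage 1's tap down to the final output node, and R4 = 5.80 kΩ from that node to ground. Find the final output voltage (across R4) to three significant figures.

V_out ≈ 3.87 V

Stage 2 presents R3+R4 = 9700 Ω as a load on stage 1's tap.
Stage 1's lower leg becomes R2‖(R3+R4) = 4924 Ω, so V_mid = 6.88 × 4924/5234 = 6.472 V.
Stage 2 is itself unloaded: V_out = V_mid × R4/(R3+R4) = 6.472 × 5800/9700 = 3.87 V.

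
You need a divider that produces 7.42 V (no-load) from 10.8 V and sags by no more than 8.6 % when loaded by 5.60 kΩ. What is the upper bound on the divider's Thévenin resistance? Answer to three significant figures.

Loading drop = R_th/(R_th + R_L) ≤ 0.0860, so R_th ≤ R_L · ε/(1−ε) = 5.60 kΩ × 0.0860/0.9140 = 527 Ω.

R_th ≤ 527 Ω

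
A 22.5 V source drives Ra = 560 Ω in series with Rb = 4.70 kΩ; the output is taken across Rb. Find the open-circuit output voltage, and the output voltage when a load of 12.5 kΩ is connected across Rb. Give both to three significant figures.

Unloaded: 20.1 V; loaded: 19.3 V

Open-circuit: V = 22.5 × 4700/(560 + 4700) = 20.1 V.
With the load, Rb becomes Rb‖R_L = 3416 Ω, so V = 22.5 × 3416/3976 = 19.3 V.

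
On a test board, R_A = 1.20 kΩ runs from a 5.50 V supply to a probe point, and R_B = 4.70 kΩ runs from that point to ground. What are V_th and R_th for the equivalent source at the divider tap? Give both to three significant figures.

V_th is the open-circuit tap voltage: 5.50 × 4.70/(1.20 + 4.70) = 4.38 V.
With the supply zeroed, R_A and R_B appear in parallel from the tap: R_th = R_A‖R_B = (1.20 × 4.70)/5.900 = 956 Ω.

V_th = 4.38 V, R_th = 956 Ω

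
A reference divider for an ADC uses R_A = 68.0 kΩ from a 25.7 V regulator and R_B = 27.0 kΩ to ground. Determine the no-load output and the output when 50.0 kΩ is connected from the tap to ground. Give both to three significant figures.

Open-circuit: V = 25.7 × 27.0/(68.0 + 27.0) = 7.30 V.
With the load, R_B becomes R_B‖R_L = 17.53 kΩ, so V = 25.7 × 17.53/85.53 = 5.27 V.

Unloaded: 7.30 V; loaded: 5.27 V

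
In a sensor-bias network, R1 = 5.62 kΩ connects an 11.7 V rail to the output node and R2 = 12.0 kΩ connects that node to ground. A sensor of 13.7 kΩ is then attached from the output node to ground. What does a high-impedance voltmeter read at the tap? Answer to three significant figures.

The load sits in parallel with R2: R2‖R_L = (12.0 × 13.7) / (12.0 + 13.7) = 6.397 kΩ.
V_out = 11.7 × 6.397 / (5.62 + 6.397) = 11.7 × 6.397/12.02 = 6.23 V.
(Unloaded it would have been 7.97 V.)

V_out ≈ 6.23 V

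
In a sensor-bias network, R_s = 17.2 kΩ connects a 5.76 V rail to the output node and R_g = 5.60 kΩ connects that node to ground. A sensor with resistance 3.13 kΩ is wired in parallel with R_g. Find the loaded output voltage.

The load sits in parallel with R_g: R_g‖R_L = (5.60 × 3.13) / (5.60 + 3.13) = 2.008 kΩ.
V_out = 5.76 × 2.008 / (17.2 + 2.008) = 5.76 × 2.008/19.21 = 0.602 V.
(Unloaded it would have been 1.41 V.)

V_out ≈ 0.602 V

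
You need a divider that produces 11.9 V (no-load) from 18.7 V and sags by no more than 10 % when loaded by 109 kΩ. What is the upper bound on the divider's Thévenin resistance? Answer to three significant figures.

R_th ≤ 12.1 kΩ

Loading drop = R_th/(R_th + R_L) ≤ 0.100, so R_th ≤ R_L · ε/(1−ε) = 109 kΩ × 0.100/0.9000 = 12.1 kΩ.
(Any R1, R2 with R2/(R1+R2) = 0.636 and R1‖R2 ≤ 12.1 kΩ will meet the spec.)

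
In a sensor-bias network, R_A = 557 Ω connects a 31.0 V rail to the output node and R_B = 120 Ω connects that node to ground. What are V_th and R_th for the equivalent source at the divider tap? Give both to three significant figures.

V_th = 5.49 V, R_th = 98.7 Ω

V_th is the open-circuit tap voltage: 31.0 × 120/(557 + 120) = 5.49 V.
With the supply zeroed, R_A and R_B appear in parallel from the tap: R_th = R_A‖R_B = (557 × 120)/677.0 = 98.7 Ω.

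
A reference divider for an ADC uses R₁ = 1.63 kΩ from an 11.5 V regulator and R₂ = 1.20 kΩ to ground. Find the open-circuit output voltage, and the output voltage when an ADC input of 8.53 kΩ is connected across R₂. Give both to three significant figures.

Unloaded: 4.88 V; loaded: 4.51 V

Open-circuit: V = 11.5 × 1.20/(1.63 + 1.20) = 4.88 V.
With the load, R₂ becomes R₂‖R_L = 1.052 kΩ, so V = 11.5 × 1.052/2.682 = 4.51 V.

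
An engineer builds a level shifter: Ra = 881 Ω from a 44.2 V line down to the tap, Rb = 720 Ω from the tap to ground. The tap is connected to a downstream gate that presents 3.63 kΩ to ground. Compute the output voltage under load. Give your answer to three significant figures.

V_out ≈ 17.9 V

The load sits in parallel with Rb: Rb‖R_L = (720 × 3630) / (720 + 3630) = 600.8 Ω.
V_out = 44.2 × 600.8 / (881 + 600.8) = 44.2 × 600.8/1482 = 17.9 V.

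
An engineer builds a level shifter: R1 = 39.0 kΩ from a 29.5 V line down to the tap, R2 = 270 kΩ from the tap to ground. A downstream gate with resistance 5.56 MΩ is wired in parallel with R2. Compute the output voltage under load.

The load sits in parallel with R2: R2‖R_L = (270 × 5560) / (270 + 5560) = 257.5 kΩ.
V_out = 29.5 × 257.5 / (39.0 + 257.5) = 29.5 × 257.5/296.5 = 25.6 V.

V_out ≈ 25.6 V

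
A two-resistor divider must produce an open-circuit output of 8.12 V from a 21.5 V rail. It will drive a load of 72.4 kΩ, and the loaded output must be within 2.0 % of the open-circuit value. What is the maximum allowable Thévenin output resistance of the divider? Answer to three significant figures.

Loading drop = R_th/(R_th + R_L) ≤ 0.0200, so R_th ≤ R_L · ε/(1−ε) = 72.4 kΩ × 0.0200/0.9800 = 1.48 kΩ.

R_th ≤ 1.48 kΩ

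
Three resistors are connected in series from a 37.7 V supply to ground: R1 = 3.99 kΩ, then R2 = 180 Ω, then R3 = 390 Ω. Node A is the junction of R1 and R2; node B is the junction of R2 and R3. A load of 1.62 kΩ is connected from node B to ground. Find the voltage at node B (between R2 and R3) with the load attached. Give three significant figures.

At node B, R3 is in parallel with the load: R3‖R_L = 314.3 Ω.
Below node A the resistance is R2 + (R3‖R_L) = 494.3 Ω, so V_A = 37.7 × 494.3/4484 = 4.156 V.
Then V_B = V_A × (R3‖R_L)/(R2 + R3‖R_L) = 4.156 × 314.3/494.3 = 2.64 V.

V ≈ 2.64 V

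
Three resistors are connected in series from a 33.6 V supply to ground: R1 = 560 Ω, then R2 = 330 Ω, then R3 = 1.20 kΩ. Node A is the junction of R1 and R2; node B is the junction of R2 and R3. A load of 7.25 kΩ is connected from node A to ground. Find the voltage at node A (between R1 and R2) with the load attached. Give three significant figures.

Below node A the series string R2+R3 = 1530 Ω sits in parallel with the 7250 Ω load: 1263 Ω.
V_A = 33.6 × 1263/(560 + 1263) = 23.3 V.

V ≈ 23.3 V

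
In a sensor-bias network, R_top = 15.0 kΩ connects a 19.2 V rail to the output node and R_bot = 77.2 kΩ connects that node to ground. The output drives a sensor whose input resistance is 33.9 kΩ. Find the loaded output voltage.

The load sits in parallel with R_bot: R_bot‖R_L = (77.2 × 33.9) / (77.2 + 33.9) = 23.56 kΩ.
V_out = 19.2 × 23.56 / (15.0 + 23.56) = 19.2 × 23.56/38.56 = 11.7 V.
(Unloaded it would have been 16.1 V.)

V_out ≈ 11.7 V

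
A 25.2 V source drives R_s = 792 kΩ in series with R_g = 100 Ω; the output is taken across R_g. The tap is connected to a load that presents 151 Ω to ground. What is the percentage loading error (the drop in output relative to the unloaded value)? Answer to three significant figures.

39.8 %

The divider's output (Thévenin) resistance is R_s‖R_g = 99.99 Ω.
Fractional drop under load = R_th/(R_th + R_L) = 99.99 / (99.99 + 151) = 0.3984.
So the output falls by 39.8 %.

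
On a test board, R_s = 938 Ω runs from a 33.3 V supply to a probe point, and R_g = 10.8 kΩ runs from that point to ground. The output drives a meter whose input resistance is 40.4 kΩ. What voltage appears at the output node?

The load sits in parallel with R_g: R_g‖R_L = (10800 × 40400) / (10800 + 40400) = 8522 Ω.
V_out = 33.3 × 8522 / (938 + 8522) = 33.3 × 8522/9460 = 30.0 V.
(Unloaded it would have been 30.6 V.)

V_out ≈ 30.0 V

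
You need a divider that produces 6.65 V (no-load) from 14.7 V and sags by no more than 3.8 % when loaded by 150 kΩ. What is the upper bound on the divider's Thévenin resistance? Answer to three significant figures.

Loading drop = R_th/(R_th + R_L) ≤ 0.0380, so R_th ≤ R_L · ε/(1−ε) = 150 kΩ × 0.0380/0.9620 = 5.93 kΩ.
(Any R1, R2 with R2/(R1+R2) = 0.452 and R1‖R2 ≤ 5.93 kΩ will meet the spec.)

R_th ≤ 5.93 kΩ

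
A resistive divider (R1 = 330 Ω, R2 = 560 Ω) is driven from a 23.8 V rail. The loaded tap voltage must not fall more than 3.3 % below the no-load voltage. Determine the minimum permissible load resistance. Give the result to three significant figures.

Output resistance R_th = R1‖R2 = (330 × 560)/890.0 = 207.6 Ω.
The fractional drop is R_th/(R_th + R_L); requiring this ≤ 0.0330 gives R_L ≥ R_th(1/0.0330 − 1) = 207.6 × 29.30 = 6.08 kΩ.

R_L(min) ≈ 6.08 kΩ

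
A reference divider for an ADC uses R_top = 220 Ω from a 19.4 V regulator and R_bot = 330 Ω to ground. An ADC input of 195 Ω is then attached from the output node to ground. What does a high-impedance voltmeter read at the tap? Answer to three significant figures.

The load sits in parallel with R_bot: R_bot‖R_L = (330 × 195) / (330 + 195) = 122.6 Ω.
V_out = 19.4 × 122.6 / (220 + 122.6) = 19.4 × 122.6/342.6 = 6.94 V.

V_out ≈ 6.94 V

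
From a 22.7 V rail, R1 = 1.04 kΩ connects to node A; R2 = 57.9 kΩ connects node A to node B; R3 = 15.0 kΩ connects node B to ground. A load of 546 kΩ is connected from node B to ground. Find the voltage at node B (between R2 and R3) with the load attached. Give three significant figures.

At node B, R3 is in parallel with the load: R3‖R_L = 14.60 kΩ.
Below node A the resistance is R2 + (R3‖R_L) = 72.50 kΩ, so V_A = 22.7 × 72.50/73.54 = 22.38 V.
Then V_B = V_A × (R3‖R_L)/(R2 + R3‖R_L) = 22.38 × 14.60/72.50 = 4.51 V.

V ≈ 4.51 V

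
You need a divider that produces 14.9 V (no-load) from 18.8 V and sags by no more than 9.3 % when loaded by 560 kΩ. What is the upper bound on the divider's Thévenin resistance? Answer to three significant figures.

Loading drop = R_th/(R_th + R_L) ≤ 0.0930, so R_th ≤ R_L · ε/(1−ε) = 560 kΩ × 0.0930/0.9070 = 57.4 kΩ.
(Any R1, R2 with R2/(R1+R2) = 0.793 and R1‖R2 ≤ 57.4 kΩ will meet the spec.)

R_th ≤ 57.4 kΩ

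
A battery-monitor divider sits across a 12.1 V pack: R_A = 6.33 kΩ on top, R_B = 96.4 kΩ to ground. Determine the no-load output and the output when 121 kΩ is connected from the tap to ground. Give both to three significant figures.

Unloaded: 11.4 V; loaded: 10.8 V

Open-circuit: V = 12.1 × 96.4/(6.33 + 96.4) = 11.4 V.
With the load, R_B becomes R_B‖R_L = 53.65 kΩ, so V = 12.1 × 53.65/59.98 = 10.8 V.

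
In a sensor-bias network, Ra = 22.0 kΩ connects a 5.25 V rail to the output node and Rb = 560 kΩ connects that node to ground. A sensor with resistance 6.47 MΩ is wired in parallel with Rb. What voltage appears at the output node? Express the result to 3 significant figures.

V_out ≈ 5.04 V

The load sits in parallel with Rb: Rb‖R_L = (560 × 6470) / (560 + 6470) = 515.4 kΩ.
V_out = 5.25 × 515.4 / (22.0 + 515.4) = 5.25 × 515.4/537.4 = 5.04 V.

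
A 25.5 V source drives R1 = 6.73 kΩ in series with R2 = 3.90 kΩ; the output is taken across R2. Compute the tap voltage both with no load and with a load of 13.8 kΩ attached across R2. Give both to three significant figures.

Open-circuit: V = 25.5 × 3.90/(6.73 + 3.90) = 9.36 V.
With the load, R2 becomes R2‖R_L = 3.041 kΩ, so V = 25.5 × 3.041/9.771 = 7.94 V.

Unloaded: 9.36 V; loaded: 7.94 V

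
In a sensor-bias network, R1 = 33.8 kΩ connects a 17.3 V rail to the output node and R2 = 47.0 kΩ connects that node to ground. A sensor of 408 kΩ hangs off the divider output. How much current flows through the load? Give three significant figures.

I_L ≈ 0.0235 mA

R2‖R_L = 42.15 kΩ; V_out = 17.3 × 42.15/75.95 = 9.600 V.
I_L = V_out / R_L = 9.600 / 408 kΩ = 0.0235 mA.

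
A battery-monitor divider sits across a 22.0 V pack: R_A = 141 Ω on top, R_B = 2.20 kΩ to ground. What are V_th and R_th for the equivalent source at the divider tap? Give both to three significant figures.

V_th = 20.7 V, R_th = 133 Ω

V_th is the open-circuit tap voltage: 22.0 × 2200/(141 + 2200) = 20.7 V.
With the supply zeroed, R_A and R_B appear in parallel from the tap: R_th = R_A‖R_B = (141 × 2200)/2341 = 133 Ω.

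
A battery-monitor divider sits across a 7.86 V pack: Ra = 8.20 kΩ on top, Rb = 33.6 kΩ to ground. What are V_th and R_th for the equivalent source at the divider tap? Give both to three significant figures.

V_th = 6.32 V, R_th = 6.59 kΩ

V_th is the open-circuit tap voltage: 7.86 × 33.6/(8.20 + 33.6) = 6.32 V.
With the supply zeroed, Ra and Rb appear in parallel from the tap: R_th = Ra‖Rb = (8.20 × 33.6)/41.80 = 6.59 kΩ.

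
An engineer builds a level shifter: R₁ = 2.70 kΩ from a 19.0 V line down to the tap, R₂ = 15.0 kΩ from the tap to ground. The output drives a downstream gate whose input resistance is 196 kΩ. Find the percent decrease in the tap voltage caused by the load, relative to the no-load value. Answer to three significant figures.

1.15 %

The divider's output (Thévenin) resistance is R₁‖R₂ = 2.288 kΩ.
Fractional drop under load = R_th/(R_th + R_L) = 2.288 / (2.288 + 196) = 0.01154.
So the output falls by 1.15 %.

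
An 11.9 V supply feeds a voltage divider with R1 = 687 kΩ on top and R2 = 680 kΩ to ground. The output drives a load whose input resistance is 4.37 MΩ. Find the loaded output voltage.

V_out ≈ 5.49 V

The load sits in parallel with R2: R2‖R_L = (680 × 4370) / (680 + 4370) = 588.4 kΩ.
V_out = 11.9 × 588.4 / (687 + 588.4) = 11.9 × 588.4/1275 = 5.49 V.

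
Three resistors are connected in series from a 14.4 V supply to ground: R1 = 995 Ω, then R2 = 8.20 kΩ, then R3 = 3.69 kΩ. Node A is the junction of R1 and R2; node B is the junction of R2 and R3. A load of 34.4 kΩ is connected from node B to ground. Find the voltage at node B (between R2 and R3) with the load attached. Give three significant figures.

At node B, R3 is in parallel with the load: R3‖R_L = 3333 Ω.
Below node A the resistance is R2 + (R3‖R_L) = 11530 Ω, so V_A = 14.4 × 11530/12530 = 13.26 V.
Then V_B = V_A × (R3‖R_L)/(R2 + R3‖R_L) = 13.26 × 3333/11530 = 3.83 V.

V ≈ 3.83 V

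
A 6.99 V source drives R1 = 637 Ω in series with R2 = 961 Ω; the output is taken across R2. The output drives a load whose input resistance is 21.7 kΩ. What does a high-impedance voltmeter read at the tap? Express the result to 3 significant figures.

V_out ≈ 4.13 V

The load sits in parallel with R2: R2‖R_L = (961 × 21700) / (961 + 21700) = 920.2 Ω.
V_out = 6.99 × 920.2 / (637 + 920.2) = 6.99 × 920.2/1557 = 4.13 V.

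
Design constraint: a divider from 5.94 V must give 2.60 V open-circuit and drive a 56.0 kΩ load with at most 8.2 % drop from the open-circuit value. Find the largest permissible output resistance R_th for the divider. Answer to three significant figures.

R_th ≤ 5.00 kΩ

Loading drop = R_th/(R_th + R_L) ≤ 0.0820, so R_th ≤ R_L · ε/(1−ε) = 56.0 kΩ × 0.0820/0.9180 = 5.00 kΩ.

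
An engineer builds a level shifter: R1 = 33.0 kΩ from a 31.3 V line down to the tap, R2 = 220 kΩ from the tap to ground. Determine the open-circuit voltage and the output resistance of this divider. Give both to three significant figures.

V_th = 27.2 V, R_th = 28.7 kΩ

V_th is the open-circuit tap voltage: 31.3 × 220/(33.0 + 220) = 27.2 V.
With the supply zeroed, R1 and R2 appear in parallel from the tap: R_th = R1‖R2 = (33.0 × 220)/253.0 = 28.7 kΩ.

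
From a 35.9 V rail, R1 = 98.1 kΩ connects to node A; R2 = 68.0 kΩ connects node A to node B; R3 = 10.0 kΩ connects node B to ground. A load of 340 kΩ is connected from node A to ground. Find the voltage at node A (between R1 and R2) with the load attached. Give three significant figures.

V ≈ 14.1 V

Below node A the series string R2+R3 = 78.00 kΩ sits in parallel with the 340 kΩ load: 63.44 kΩ.
V_A = 35.9 × 63.44/(98.1 + 63.44) = 14.1 V.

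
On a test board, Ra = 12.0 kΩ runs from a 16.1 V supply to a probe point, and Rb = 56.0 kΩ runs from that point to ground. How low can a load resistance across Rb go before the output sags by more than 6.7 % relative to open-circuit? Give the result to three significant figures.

Output resistance R_th = Ra‖Rb = (12.0 × 56.0)/68.00 = 9.882 kΩ.
The fractional drop is R_th/(R_th + R_L); requiring this ≤ 0.0670 gives R_L ≥ R_th(1/0.0670 − 1) = 9.882 × 13.93 = 138 kΩ.

R_L(min) ≈ 138 kΩ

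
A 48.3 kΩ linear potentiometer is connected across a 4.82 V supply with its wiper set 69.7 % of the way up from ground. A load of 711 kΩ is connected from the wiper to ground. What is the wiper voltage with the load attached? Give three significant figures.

V ≈ 3.31 V

The wiper splits the pot into (1−α)R = 14.63 kΩ above and αR = 33.67 kΩ below.
Lower section ‖ load = 32.14 kΩ.
V_wiper = 4.82 × 32.14/(14.63 + 32.14) = 3.31 V.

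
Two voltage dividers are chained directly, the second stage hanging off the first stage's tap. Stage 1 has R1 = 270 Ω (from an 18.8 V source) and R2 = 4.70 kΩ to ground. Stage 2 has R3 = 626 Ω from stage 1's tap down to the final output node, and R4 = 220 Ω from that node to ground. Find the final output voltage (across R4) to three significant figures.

V_out ≈ 3.55 V

Stage 2 presents R3+R4 = 846.0 Ω as a load on stage 1's tap.
Stage 1's lower leg becomes R2‖(R3+R4) = 716.9 Ω, so V_mid = 18.8 × 716.9/986.9 = 13.66 V.
Stage 2 is itself unloaded: V_out = V_mid × R4/(R3+R4) = 13.66 × 220/846.0 = 3.55 V.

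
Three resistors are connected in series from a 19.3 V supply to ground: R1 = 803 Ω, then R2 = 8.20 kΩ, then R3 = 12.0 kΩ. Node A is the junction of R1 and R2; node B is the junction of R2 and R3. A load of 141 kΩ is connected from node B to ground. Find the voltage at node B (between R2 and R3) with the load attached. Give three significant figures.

At node B, R3 is in parallel with the load: R3‖R_L = 11060 Ω.
Below node A the resistance is R2 + (R3‖R_L) = 19260 Ω, so V_A = 19.3 × 19260/20060 = 18.53 V.
Then V_B = V_A × (R3‖R_L)/(R2 + R3‖R_L) = 18.53 × 11060/19260 = 10.6 V.

V ≈ 10.6 V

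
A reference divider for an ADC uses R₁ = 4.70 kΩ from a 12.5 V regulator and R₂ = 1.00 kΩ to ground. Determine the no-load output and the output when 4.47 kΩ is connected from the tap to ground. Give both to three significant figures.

Open-circuit: V = 12.5 × 1.00/(4.70 + 1.00) = 2.19 V.
With the load, R₂ becomes R₂‖R_L = 0.8172 kΩ, so V = 12.5 × 0.8172/5.517 = 1.85 V.

Unloaded: 2.19 V; loaded: 1.85 V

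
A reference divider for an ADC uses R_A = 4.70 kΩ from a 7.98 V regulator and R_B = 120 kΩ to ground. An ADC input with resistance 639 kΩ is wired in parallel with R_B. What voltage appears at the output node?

V_out ≈ 7.63 V

The load sits in parallel with R_B: R_B‖R_L = (120 × 639) / (120 + 639) = 101.0 kΩ.
V_out = 7.98 × 101.0 / (4.70 + 101.0) = 7.98 × 101.0/105.7 = 7.63 V.
(Unloaded it would have been 7.68 V.)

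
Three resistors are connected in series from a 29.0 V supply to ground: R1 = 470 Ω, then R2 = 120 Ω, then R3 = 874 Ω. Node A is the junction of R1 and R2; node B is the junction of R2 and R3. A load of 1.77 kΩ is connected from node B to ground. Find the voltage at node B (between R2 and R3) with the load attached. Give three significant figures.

V ≈ 14.4 V

At node B, R3 is in parallel with the load: R3‖R_L = 585.1 Ω.
Below node A the resistance is R2 + (R3‖R_L) = 705.1 Ω, so V_A = 29.0 × 705.1/1175 = 17.40 V.
Then V_B = V_A × (R3‖R_L)/(R2 + R3‖R_L) = 17.40 × 585.1/705.1 = 14.4 V.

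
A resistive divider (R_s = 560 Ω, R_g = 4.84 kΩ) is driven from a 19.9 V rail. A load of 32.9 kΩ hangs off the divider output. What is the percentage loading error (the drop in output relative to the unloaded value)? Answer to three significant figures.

1.50 %

The divider's output (Thévenin) resistance is R_s‖R_g = 501.9 Ω.
Fractional drop under load = R_th/(R_th + R_L) = 501.9 / (501.9 + 32900) = 0.01503.
So the output falls by 1.50 %.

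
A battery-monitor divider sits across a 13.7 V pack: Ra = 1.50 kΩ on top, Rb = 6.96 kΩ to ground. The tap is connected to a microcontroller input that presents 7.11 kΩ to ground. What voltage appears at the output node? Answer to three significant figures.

The load sits in parallel with Rb: Rb‖R_L = (6.96 × 7.11) / (6.96 + 7.11) = 3.517 kΩ.
V_out = 13.7 × 3.517 / (1.50 + 3.517) = 13.7 × 3.517/5.017 = 9.60 V.
(Unloaded it would have been 11.3 V.)

V_out ≈ 9.60 V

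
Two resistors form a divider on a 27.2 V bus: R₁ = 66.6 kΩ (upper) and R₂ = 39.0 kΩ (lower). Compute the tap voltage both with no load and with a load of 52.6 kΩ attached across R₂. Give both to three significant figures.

Open-circuit: V = 27.2 × 39.0/(66.6 + 39.0) = 10.0 V.
With the load, R₂ becomes R₂‖R_L = 22.40 kΩ, so V = 27.2 × 22.40/89.00 = 6.84 V.

Unloaded: 10.0 V; loaded: 6.84 V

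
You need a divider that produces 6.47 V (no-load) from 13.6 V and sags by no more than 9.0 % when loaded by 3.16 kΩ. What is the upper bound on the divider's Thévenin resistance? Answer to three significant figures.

R_th ≤ 313 Ω

Loading drop = R_th/(R_th + R_L) ≤ 0.0900, so R_th ≤ R_L · ε/(1−ε) = 3.16 kΩ × 0.0900/0.9100 = 313 Ω.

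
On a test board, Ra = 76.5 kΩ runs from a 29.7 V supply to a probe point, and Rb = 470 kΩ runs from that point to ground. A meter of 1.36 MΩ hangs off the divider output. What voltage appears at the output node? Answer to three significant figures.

V_out ≈ 24.4 V

The load sits in parallel with Rb: Rb‖R_L = (470 × 1360) / (470 + 1360) = 349.3 kΩ.
V_out = 29.7 × 349.3 / (76.5 + 349.3) = 29.7 × 349.3/425.8 = 24.4 V.
(Unloaded it would have been 25.5 V.)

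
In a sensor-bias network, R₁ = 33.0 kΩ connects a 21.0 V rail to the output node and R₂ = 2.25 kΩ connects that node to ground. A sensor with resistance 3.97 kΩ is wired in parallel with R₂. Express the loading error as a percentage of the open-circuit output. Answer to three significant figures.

Unloaded V = 21.0 × 2.25/35.25 = 1.340 V.
Loaded: R₂‖R_L = 1.436 kΩ, giving V = 21.0 × 1.436/34.44 = 0.8758 V.
Drop = (1.340 − 0.8758) / 1.340 = 34.7 %.

34.7 %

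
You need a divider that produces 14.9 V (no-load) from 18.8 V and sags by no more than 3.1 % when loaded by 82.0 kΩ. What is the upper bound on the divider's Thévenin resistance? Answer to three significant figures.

R_th ≤ 2.62 kΩ

Loading drop = R_th/(R_th + R_L) ≤ 0.0310, so R_th ≤ R_L · ε/(1−ε) = 82.0 kΩ × 0.0310/0.9690 = 2.62 kΩ.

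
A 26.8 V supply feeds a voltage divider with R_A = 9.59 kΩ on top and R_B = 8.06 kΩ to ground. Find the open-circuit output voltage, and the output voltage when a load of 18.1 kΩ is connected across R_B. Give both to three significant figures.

Unloaded: 12.2 V; loaded: 9.85 V

Open-circuit: V = 26.8 × 8.06/(9.59 + 8.06) = 12.2 V.
With the load, R_B becomes R_B‖R_L = 5.577 kΩ, so V = 26.8 × 5.577/15.17 = 9.85 V.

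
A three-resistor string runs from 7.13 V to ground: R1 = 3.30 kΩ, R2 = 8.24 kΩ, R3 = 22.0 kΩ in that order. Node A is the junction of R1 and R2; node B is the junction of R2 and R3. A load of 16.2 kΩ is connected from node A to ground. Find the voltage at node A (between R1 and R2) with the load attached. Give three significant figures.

V ≈ 5.43 V

Below node A the series string R2+R3 = 30.24 kΩ sits in parallel with the 16.2 kΩ load: 10.55 kΩ.
V_A = 7.13 × 10.55/(3.30 + 10.55) = 5.43 V.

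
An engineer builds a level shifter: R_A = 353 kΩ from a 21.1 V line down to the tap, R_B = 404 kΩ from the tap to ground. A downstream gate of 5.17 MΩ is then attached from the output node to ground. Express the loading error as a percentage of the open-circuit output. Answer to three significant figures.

3.52 %

The divider's output (Thévenin) resistance is R_A‖R_B = 188.4 kΩ.
Fractional drop under load = R_th/(R_th + R_L) = 188.4 / (188.4 + 5170) = 0.03516.
So the output falls by 3.52 %.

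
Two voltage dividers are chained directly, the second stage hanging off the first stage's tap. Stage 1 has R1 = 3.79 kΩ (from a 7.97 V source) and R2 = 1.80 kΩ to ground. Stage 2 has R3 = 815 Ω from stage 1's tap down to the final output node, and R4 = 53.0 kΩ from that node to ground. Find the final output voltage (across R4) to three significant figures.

Stage 2 presents R3+R4 = 53820 Ω as a load on stage 1's tap.
Stage 1's lower leg becomes R2‖(R3+R4) = 1742 Ω, so V_mid = 7.97 × 1742/5532 = 2.509 V.
Stage 2 is itself unloaded: V_out = V_mid × R4/(R3+R4) = 2.509 × 53000/53820 = 2.47 V.

V_out ≈ 2.47 V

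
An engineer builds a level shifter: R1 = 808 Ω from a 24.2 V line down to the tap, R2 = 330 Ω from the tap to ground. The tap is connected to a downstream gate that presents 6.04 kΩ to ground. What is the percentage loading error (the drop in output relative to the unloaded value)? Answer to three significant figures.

The divider's output (Thévenin) resistance is R1‖R2 = 234.3 Ω.
Fractional drop under load = R_th/(R_th + R_L) = 234.3 / (234.3 + 6040) = 0.03734.
So the output falls by 3.73 %.

3.73 %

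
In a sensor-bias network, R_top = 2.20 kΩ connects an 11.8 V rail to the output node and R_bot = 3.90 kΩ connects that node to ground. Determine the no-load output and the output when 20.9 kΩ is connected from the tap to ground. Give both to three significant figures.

Unloaded: 7.54 V; loaded: 7.07 V

Open-circuit: V = 11.8 × 3.90/(2.20 + 3.90) = 7.54 V.
With the load, R_bot becomes R_bot‖R_L = 3.287 kΩ, so V = 11.8 × 3.287/5.487 = 7.07 V.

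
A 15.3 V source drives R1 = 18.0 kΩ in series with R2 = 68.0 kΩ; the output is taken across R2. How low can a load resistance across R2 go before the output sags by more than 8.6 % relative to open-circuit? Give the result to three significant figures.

R_L(min) ≈ 151 kΩ

Output resistance R_th = R1‖R2 = (18.0 × 68.0)/86.00 = 14.23 kΩ.
The fractional drop is R_th/(R_th + R_L); requiring this ≤ 0.0860 gives R_L ≥ R_th(1/0.0860 − 1) = 14.23 × 10.63 = 151 kΩ.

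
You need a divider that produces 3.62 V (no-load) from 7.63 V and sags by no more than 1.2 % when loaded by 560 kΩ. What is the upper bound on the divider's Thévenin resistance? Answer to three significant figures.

R_th ≤ 6.80 kΩ

Loading drop = R_th/(R_th + R_L) ≤ 0.0120, so R_th ≤ R_L · ε/(1−ε) = 560 kΩ × 0.0120/0.9880 = 6.80 kΩ.
(Any R1, R2 with R2/(R1+R2) = 0.474 and R1‖R2 ≤ 6.80 kΩ will meet the spec.)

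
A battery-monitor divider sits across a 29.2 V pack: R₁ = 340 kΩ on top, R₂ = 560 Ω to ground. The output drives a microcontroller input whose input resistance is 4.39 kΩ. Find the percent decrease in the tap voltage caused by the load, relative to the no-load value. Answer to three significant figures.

11.3 %

Unloaded V = 29.2 × 560/340600 = 0.048015 V.
Loaded: R₂‖R_L = 496.6 Ω, giving V = 29.2 × 496.6/340500 = 0.042591 V.
Drop = (0.048015 − 0.042591) / 0.048015 = 11.3 %.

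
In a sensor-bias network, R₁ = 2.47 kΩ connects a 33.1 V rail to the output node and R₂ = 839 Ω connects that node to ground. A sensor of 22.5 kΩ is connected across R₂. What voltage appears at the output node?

The load sits in parallel with R₂: R₂‖R_L = (839 × 22500) / (839 + 22500) = 808.8 Ω.
V_out = 33.1 × 808.8 / (2470 + 808.8) = 33.1 × 808.8/3279 = 8.17 V.

V_out ≈ 8.17 V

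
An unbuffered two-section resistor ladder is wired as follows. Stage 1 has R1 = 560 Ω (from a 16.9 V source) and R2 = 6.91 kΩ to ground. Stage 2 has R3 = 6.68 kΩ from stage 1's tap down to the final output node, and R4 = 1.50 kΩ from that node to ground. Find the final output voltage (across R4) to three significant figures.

V_out ≈ 2.70 V

Stage 2 presents R3+R4 = 8180 Ω as a load on stage 1's tap.
Stage 1's lower leg becomes R2‖(R3+R4) = 3746 Ω, so V_mid = 16.9 × 3746/4306 = 14.70 V.
Stage 2 is itself unloaded: V_out = V_mid × R4/(R3+R4) = 14.70 × 1500/8180 = 2.70 V.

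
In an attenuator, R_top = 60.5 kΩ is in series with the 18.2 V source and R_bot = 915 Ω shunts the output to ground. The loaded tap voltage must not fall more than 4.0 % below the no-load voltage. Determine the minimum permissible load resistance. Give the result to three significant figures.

Output resistance R_th = R_top‖R_bot = (60500 × 915)/61420 = 901.4 Ω.
The fractional drop is R_th/(R_th + R_L); requiring this ≤ 0.0400 gives R_L ≥ R_th(1/0.0400 − 1) = 901.4 × 24.00 = 21.6 kΩ.

R_L(min) ≈ 21.6 kΩ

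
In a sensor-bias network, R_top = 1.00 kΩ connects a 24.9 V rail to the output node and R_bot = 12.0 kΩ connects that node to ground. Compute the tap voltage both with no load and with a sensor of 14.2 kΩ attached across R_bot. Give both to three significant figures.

Unloaded: 23.0 V; loaded: 21.6 V

Open-circuit: V = 24.9 × 12.0/(1.00 + 12.0) = 23.0 V.
With the load, R_bot becomes R_bot‖R_L = 6.504 kΩ, so V = 24.9 × 6.504/7.504 = 21.6 V.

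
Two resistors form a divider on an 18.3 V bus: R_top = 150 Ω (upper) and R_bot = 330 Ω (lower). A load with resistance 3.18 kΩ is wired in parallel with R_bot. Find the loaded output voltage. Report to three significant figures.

The load sits in parallel with R_bot: R_bot‖R_L = (330 × 3180) / (330 + 3180) = 299.0 Ω.
V_out = 18.3 × 299.0 / (150 + 299.0) = 18.3 × 299.0/449.0 = 12.2 V.
(Unloaded it would have been 12.6 V.)

V_out ≈ 12.2 V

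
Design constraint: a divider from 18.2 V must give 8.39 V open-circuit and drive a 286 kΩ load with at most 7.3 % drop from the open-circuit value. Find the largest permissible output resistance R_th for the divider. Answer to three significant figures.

R_th ≤ 22.5 kΩ

Loading drop = R_th/(R_th + R_L) ≤ 0.0730, so R_th ≤ R_L · ε/(1−ε) = 286 kΩ × 0.0730/0.9270 = 22.5 kΩ.
(Any R1, R2 with R2/(R1+R2) = 0.461 and R1‖R2 ≤ 22.5 kΩ will meet the spec.)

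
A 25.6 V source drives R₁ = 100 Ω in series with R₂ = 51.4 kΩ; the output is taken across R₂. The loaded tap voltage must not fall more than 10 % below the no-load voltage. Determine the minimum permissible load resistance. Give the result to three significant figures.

Output resistance R_th = R₁‖R₂ = (100 × 51400)/51500 = 99.81 Ω.
The fractional drop is R_th/(R_th + R_L); requiring this ≤ 0.100 gives R_L ≥ R_th(1/0.100 − 1) = 99.81 × 9.000 = 898 Ω.

R_L(min) ≈ 898 Ω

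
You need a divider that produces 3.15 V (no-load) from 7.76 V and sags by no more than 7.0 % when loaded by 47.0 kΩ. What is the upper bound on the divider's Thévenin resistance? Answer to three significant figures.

R_th ≤ 3.54 kΩ

Loading drop = R_th/(R_th + R_L) ≤ 0.0700, so R_th ≤ R_L · ε/(1−ε) = 47.0 kΩ × 0.0700/0.9300 = 3.54 kΩ.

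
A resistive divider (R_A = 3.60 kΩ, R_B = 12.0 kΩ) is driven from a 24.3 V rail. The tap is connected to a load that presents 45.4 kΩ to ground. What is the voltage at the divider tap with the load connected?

The load sits in parallel with R_B: R_B‖R_L = (12.0 × 45.4) / (12.0 + 45.4) = 9.491 kΩ.
V_out = 24.3 × 9.491 / (3.60 + 9.491) = 24.3 × 9.491/13.09 = 17.6 V.

V_out ≈ 17.6 V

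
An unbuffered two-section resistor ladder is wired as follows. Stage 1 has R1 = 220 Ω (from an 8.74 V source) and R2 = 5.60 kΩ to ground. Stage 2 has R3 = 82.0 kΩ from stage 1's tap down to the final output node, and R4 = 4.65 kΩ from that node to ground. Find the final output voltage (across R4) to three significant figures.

Stage 2 presents R3+R4 = 86650 Ω as a load on stage 1's tap.
Stage 1's lower leg becomes R2‖(R3+R4) = 5260 Ω, so V_mid = 8.74 × 5260/5480 = 8.389 V.
Stage 2 is itself unloaded: V_out = V_mid × R4/(R3+R4) = 8.389 × 4650/86650 = 0.450 V.

V_out ≈ 0.450 V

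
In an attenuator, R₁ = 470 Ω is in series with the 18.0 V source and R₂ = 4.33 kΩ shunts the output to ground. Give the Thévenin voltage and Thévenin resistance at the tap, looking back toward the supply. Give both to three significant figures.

V_th = 16.2 V, R_th = 424 Ω

V_th is the open-circuit tap voltage: 18.0 × 4330/(470 + 4330) = 16.2 V.
With the supply zeroed, R₁ and R₂ appear in parallel from the tap: R_th = R₁‖R₂ = (470 × 4330)/4800 = 424 Ω.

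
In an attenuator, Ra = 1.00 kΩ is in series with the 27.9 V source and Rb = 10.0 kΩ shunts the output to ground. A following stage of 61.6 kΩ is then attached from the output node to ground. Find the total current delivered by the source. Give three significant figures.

Rb‖R_L = 8.603 kΩ, so the source sees Ra + Rb‖R_L = 9.603 kΩ.
I = 27.9 V / 9.603 kΩ = 2.91 mA.

I ≈ 2.91 mA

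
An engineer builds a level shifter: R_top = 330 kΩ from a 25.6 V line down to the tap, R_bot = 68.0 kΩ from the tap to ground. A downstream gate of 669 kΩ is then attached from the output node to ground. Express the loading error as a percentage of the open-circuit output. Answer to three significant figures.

The divider's output (Thévenin) resistance is R_top‖R_bot = 56.38 kΩ.
Fractional drop under load = R_th/(R_th + R_L) = 56.38 / (56.38 + 669) = 0.07773.
So the output falls by 7.77 %.

7.77 %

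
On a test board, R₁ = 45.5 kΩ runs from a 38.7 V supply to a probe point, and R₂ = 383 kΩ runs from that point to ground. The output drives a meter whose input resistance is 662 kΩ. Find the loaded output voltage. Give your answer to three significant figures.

V_out ≈ 32.6 V

The load sits in parallel with R₂: R₂‖R_L = (383 × 662) / (383 + 662) = 242.6 kΩ.
V_out = 38.7 × 242.6 / (45.5 + 242.6) = 38.7 × 242.6/288.1 = 32.6 V.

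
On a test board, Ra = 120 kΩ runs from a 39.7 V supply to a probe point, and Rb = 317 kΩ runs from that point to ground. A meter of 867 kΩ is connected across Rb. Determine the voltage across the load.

The load sits in parallel with Rb: Rb‖R_L = (317 × 867) / (317 + 867) = 232.1 kΩ.
V_out = 39.7 × 232.1 / (120 + 232.1) = 39.7 × 232.1/352.1 = 26.2 V.

V_out ≈ 26.2 V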